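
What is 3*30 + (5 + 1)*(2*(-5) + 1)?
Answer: 36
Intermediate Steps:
3*30 + (5 + 1)*(2*(-5) + 1) = 90 + 6*(-10 + 1) = 90 + 6*(-9) = 90 - 54 = 36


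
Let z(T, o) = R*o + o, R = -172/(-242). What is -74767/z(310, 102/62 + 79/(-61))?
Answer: -17107512037/137034 ≈ -1.2484e+5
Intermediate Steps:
R = 86/121 (R = -172*(-1/242) = 86/121 ≈ 0.71074)
z(T, o) = 207*o/121 (z(T, o) = 86*o/121 + o = 207*o/121)
-74767/z(310, 102/62 + 79/(-61)) = -74767*121/(207*(102/62 + 79/(-61))) = -74767*121/(207*(102*(1/62) + 79*(-1/61))) = -74767*121/(207*(51/31 - 79/61)) = -74767/((207/121)*(662/1891)) = -74767/137034/228811 = -74767*228811/137034 = -17107512037/137034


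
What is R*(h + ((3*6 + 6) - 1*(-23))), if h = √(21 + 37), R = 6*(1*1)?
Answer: 282 + 6*√58 ≈ 327.69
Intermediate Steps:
R = 6 (R = 6*1 = 6)
h = √58 ≈ 7.6158
R*(h + ((3*6 + 6) - 1*(-23))) = 6*(√58 + ((3*6 + 6) - 1*(-23))) = 6*(√58 + ((18 + 6) + 23)) = 6*(√58 + (24 + 23)) = 6*(√58 + 47) = 6*(47 + √58) = 282 + 6*√58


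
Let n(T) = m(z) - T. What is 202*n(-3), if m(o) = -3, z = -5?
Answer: 0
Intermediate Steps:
n(T) = -3 - T
202*n(-3) = 202*(-3 - 1*(-3)) = 202*(-3 + 3) = 202*0 = 0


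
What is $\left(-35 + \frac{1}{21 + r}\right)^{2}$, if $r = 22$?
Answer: $\frac{2262016}{1849} \approx 1223.4$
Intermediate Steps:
$\left(-35 + \frac{1}{21 + r}\right)^{2} = \left(-35 + \frac{1}{21 + 22}\right)^{2} = \left(-35 + \frac{1}{43}\right)^{2} = \left(- \frac{1504}{43}\right)^{2} = \frac{2262016}{1849}$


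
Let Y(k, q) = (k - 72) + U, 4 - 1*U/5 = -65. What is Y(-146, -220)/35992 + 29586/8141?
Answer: 1065893219/293010872 ≈ 3.6377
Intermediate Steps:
U = 345 (U = 20 - 5*(-65) = 20 + 325 = 345)
Y(k, q) = 273 + k (Y(k, q) = (k - 72) + 345 = (-72 + k) + 345 = 273 + k)
Y(-146, -220)/35992 + 29586/8141 = (273 - 146)/35992 + 29586/8141 = 127*(1/35992) + 29586*(1/8141) = 127/35992 + 29586/8141 = 1065893219/293010872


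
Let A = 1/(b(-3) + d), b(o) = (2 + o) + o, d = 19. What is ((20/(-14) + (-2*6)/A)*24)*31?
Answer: -944880/7 ≈ -1.3498e+5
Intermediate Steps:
b(o) = 2 + 2*o
A = 1/15 (A = 1/((2 + 2*(-3)) + 19) = 1/((2 - 6) + 19) = 1/(-4 + 19) = 1/15 ≈ 0.066667)
((20/(-14) + (-2*6)/A)*24)*31 = ((20/(-14) + (-2*6)/(1/15))*24)*31 = ((20*(-1/14) - 12*15)*24)*31 = ((-10/7 - 180)*24)*31 = -1270/7*24*31 = -30480/7*31 = -944880/7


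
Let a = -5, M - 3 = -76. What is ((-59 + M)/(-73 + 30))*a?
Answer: -660/43 ≈ -15.349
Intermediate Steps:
M = -73 (M = 3 - 76 = -73)
((-59 + M)/(-73 + 30))*a = ((-59 - 73)/(-73 + 30))*(-5) = -132/(-43)*(-5) = -132*(-1/43)*(-5) = (132/43)*(-5) = -660/43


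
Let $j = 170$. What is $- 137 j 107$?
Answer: $-2492030$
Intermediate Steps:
$- 137 j 107 = \left(-137\right) 170 \cdot 107 = \left(-23290\right) 107 = -2492030$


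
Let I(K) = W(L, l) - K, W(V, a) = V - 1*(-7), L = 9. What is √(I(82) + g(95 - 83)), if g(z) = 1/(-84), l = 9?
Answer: I*√116445/42 ≈ 8.1248*I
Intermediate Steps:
W(V, a) = 7 + V (W(V, a) = V + 7 = 7 + V)
I(K) = 16 - K (I(K) = (7 + 9) - K = 16 - K)
g(z) = -1/84
√(I(82) + g(95 - 83)) = √((16 - 1*82) - 1/84) = √((16 - 82) - 1/84) = √(-66 - 1/84) = √(-5545/84) = I*√116445/42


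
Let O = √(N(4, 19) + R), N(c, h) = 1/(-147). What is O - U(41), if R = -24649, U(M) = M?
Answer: -41 + 2*I*√2717553/21 ≈ -41.0 + 157.0*I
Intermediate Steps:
N(c, h) = -1/147
O = 2*I*√2717553/21 (O = √(-1/147 - 24649) = √(-3623404/147) = 2*I*√2717553/21 ≈ 157.0*I)
O - U(41) = 2*I*√2717553/21 - 1*41 = 2*I*√2717553/21 - 41 = -41 + 2*I*√2717553/21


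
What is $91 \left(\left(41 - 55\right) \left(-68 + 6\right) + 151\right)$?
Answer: $92729$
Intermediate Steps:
$91 \left(\left(41 - 55\right) \left(-68 + 6\right) + 151\right) = 91 \left(\left(41 - 55\right) \left(-62\right) + 151\right) = 91 \left(\left(-14\right) \left(-62\right) + 151\right) = 91 \left(868 + 151\right) = 91 \cdot 1019 = 92729$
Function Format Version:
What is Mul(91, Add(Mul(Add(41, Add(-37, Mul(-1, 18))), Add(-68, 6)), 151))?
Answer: 92729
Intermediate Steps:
Mul(91, Add(Mul(Add(41, Add(-37, Mul(-1, 18))), Add(-68, 6)), 151)) = Mul(91, Add(Mul(Add(41, Add(-37, -18)), -62), 151)) = Mul(91, Add(Mul(Add(41, -55), -62), 151)) = Mul(91, Add(Mul(-14, -62), 151)) = Mul(91, Add(868, 151)) = Mul(91, 1019) = 92729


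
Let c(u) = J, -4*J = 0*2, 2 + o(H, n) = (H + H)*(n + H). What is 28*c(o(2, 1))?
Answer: 0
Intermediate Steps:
o(H, n) = -2 + 2*H*(H + n) (o(H, n) = -2 + (H + H)*(n + H) = -2 + (2*H)*(H + n) = -2 + 2*H*(H + n))
J = 0 (J = -0*2 = -¼*0 = 0)
c(u) = 0
28*c(o(2, 1)) = 28*0 = 0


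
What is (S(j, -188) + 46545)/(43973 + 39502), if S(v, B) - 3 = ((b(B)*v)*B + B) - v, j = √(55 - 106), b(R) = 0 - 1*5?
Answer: 9272/16695 + 313*I*√51/27825 ≈ 0.55538 + 0.080333*I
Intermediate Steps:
b(R) = -5 (b(R) = 0 - 5 = -5)
j = I*√51 (j = √(-51) = I*√51 ≈ 7.1414*I)
S(v, B) = 3 + B - v - 5*B*v (S(v, B) = 3 + (((-5*v)*B + B) - v) = 3 + ((-5*B*v + B) - v) = 3 + ((B - 5*B*v) - v) = 3 + (B - v - 5*B*v) = 3 + B - v - 5*B*v)
(S(j, -188) + 46545)/(43973 + 39502) = ((3 - 188 - I*√51 - 5*(-188)*I*√51) + 46545)/(43973 + 39502) = ((3 - 188 - I*√51 + 940*I*√51) + 46545)/83475 = ((-185 + 939*I*√51) + 46545)*(1/83475) = (46360 + 939*I*√51)*(1/83475) = 9272/16695 + 313*I*√51/27825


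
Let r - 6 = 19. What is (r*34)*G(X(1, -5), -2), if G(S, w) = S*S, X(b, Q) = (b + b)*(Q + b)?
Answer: 54400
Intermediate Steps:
X(b, Q) = 2*b*(Q + b) (X(b, Q) = (2*b)*(Q + b) = 2*b*(Q + b))
r = 25 (r = 6 + 19 = 25)
G(S, w) = S**2
(r*34)*G(X(1, -5), -2) = (25*34)*(2*1*(-5 + 1))**2 = 850*(2*1*(-4))**2 = 850*(-8)**2 = 850*64 = 54400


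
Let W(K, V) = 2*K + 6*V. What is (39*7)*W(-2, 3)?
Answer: 3822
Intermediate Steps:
(39*7)*W(-2, 3) = (39*7)*(2*(-2) + 6*3) = 273*(-4 + 18) = 273*14 = 3822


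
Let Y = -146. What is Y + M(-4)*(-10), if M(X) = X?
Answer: -106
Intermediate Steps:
Y + M(-4)*(-10) = -146 - 4*(-10) = -146 + 40 = -106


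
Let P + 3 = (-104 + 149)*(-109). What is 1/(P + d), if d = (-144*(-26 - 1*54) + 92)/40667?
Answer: -40667/199582024 ≈ -0.00020376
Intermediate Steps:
P = -4908 (P = -3 + (-104 + 149)*(-109) = -3 + 45*(-109) = -3 - 4905 = -4908)
d = 11612/40667 (d = (-144*(-26 - 54) + 92)*(1/40667) = (-144*(-80) + 92)*(1/40667) = (11520 + 92)*(1/40667) = 11612*(1/40667) = 11612/40667 ≈ 0.28554)
1/(P + d) = 1/(-4908 + 11612/40667) = 1/(-199582024/40667) = -40667/199582024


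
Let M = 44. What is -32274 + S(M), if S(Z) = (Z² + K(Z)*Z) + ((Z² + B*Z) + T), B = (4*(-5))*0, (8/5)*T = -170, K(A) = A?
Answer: -106289/4 ≈ -26572.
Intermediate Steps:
T = -425/4 (T = (5/8)*(-170) = -425/4 ≈ -106.25)
B = 0 (B = -20*0 = 0)
S(Z) = -425/4 + 3*Z² (S(Z) = (Z² + Z*Z) + ((Z² + 0*Z) - 425/4) = (Z² + Z²) + ((Z² + 0) - 425/4) = 2*Z² + (Z² - 425/4) = 2*Z² + (-425/4 + Z²) = -425/4 + 3*Z²)
-32274 + S(M) = -32274 + (-425/4 + 3*44²) = -32274 + (-425/4 + 3*1936) = -32274 + (-425/4 + 5808) = -32274 + 22807/4 = -106289/4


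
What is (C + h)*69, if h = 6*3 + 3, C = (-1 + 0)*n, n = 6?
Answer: 1035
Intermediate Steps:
C = -6 (C = (-1 + 0)*6 = -1*6 = -6)
h = 21 (h = 18 + 3 = 21)
(C + h)*69 = (-6 + 21)*69 = 15*69 = 1035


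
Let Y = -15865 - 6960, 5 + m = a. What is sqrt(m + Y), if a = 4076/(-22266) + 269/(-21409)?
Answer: I*sqrt(144106744057525128457)/79448799 ≈ 151.1*I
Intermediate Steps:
a = -46626319/238346397 (a = 4076*(-1/22266) + 269*(-1/21409) = -2038/11133 - 269/21409 = -46626319/238346397 ≈ -0.19562)
m = -1238358304/238346397 (m = -5 - 46626319/238346397 = -1238358304/238346397 ≈ -5.1956)
Y = -22825
sqrt(m + Y) = sqrt(-1238358304/238346397 - 22825) = sqrt(-5441494869829/238346397) = I*sqrt(144106744057525128457)/79448799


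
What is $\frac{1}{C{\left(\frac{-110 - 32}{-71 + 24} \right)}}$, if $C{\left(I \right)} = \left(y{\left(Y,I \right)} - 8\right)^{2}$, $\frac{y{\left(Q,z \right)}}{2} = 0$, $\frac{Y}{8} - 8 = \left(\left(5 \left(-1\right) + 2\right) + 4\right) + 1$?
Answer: $\frac{1}{64} \approx 0.015625$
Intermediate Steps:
$Y = 80$ ($Y = 64 + 8 \left(\left(\left(5 \left(-1\right) + 2\right) + 4\right) + 1\right) = 64 + 8 \left(\left(\left(-5 + 2\right) + 4\right) + 1\right) = 64 + 8 \left(\left(-3 + 4\right) + 1\right) = 64 + 8 \left(1 + 1\right) = 64 + 8 \cdot 2 = 64 + 16 = 80$)
$y{\left(Q,z \right)} = 0$ ($y{\left(Q,z \right)} = 2 \cdot 0 = 0$)
$C{\left(I \right)} = 64$ ($C{\left(I \right)} = \left(0 - 8\right)^{2} = \left(-8\right)^{2} = 64$)
$\frac{1}{C{\left(\frac{-110 - 32}{-71 + 24} \right)}} = \frac{1}{64}$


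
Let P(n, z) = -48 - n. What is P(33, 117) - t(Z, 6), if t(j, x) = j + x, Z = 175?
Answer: -262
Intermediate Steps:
P(33, 117) - t(Z, 6) = (-48 - 1*33) - (175 + 6) = (-48 - 33) - 1*181 = -81 - 181 = -262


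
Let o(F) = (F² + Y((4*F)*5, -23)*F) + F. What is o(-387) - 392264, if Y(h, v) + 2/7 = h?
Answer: 19268260/7 ≈ 2.7526e+6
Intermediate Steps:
Y(h, v) = -2/7 + h
o(F) = F + F² + F*(-2/7 + 20*F) (o(F) = (F² + (-2/7 + (4*F)*5)*F) + F = (F² + (-2/7 + 20*F)*F) + F = (F² + F*(-2/7 + 20*F)) + F = F + F² + F*(-2/7 + 20*F))
o(-387) - 392264 = (⅐)*(-387)*(5 + 147*(-387)) - 392264 = (⅐)*(-387)*(5 - 56889) - 392264 = (⅐)*(-387)*(-56884) - 392264 = 22014108/7 - 392264 = 19268260/7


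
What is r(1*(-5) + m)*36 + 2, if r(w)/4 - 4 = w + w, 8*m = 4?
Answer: -718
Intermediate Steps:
m = ½ (m = (⅛)*4 = ½ ≈ 0.50000)
r(w) = 16 + 8*w (r(w) = 16 + 4*(w + w) = 16 + 4*(2*w) = 16 + 8*w)
r(1*(-5) + m)*36 + 2 = (16 + 8*(1*(-5) + ½))*36 + 2 = (16 + 8*(-5 + ½))*36 + 2 = (16 + 8*(-9/2))*36 + 2 = (16 - 36)*36 + 2 = -20*36 + 2 = -720 + 2 = -718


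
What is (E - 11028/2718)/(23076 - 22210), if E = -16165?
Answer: -7324583/392298 ≈ -18.671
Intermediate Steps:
(E - 11028/2718)/(23076 - 22210) = (-16165 - 11028/2718)/(23076 - 22210) = (-16165 - 11028*1/2718)/866 = (-16165 - 1838/453)*(1/866) = -7324583/453*1/866 = -7324583/392298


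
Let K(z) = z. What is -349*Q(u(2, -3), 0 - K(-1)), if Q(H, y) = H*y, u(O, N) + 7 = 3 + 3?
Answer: 349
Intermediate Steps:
u(O, N) = -1 (u(O, N) = -7 + (3 + 3) = -7 + 6 = -1)
-349*Q(u(2, -3), 0 - K(-1)) = -(-349)*(0 - 1*(-1)) = -(-349)*(0 + 1) = -(-349) = -349*(-1) = 349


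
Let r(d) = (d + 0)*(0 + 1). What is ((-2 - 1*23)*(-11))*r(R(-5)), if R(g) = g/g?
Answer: 275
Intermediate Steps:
R(g) = 1
r(d) = d (r(d) = d*1 = d)
((-2 - 1*23)*(-11))*r(R(-5)) = ((-2 - 1*23)*(-11))*1 = ((-2 - 23)*(-11))*1 = -25*(-11)*1 = 275*1 = 275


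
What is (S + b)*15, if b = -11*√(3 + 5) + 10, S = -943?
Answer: -13995 - 330*√2 ≈ -14462.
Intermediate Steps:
b = 10 - 22*√2 (b = -22*√2 + 10 = 10 - 22*√2 ≈ -21.113)
(S + b)*15 = (-943 + (10 - 22*√2))*15 = (-933 - 22*√2)*15 = -13995 - 330*√2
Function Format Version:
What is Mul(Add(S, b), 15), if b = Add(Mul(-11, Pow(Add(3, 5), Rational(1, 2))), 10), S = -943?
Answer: Add(-13995, Mul(-330, Pow(2, Rational(1, 2)))) ≈ -14462.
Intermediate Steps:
b = Add(10, Mul(-22, Pow(2, Rational(1, 2)))) (b = Add(Mul(-11, Pow(8, Rational(1, 2))), 10) = Add(Mul(-11, Mul(2, Pow(2, Rational(1, 2)))), 10) = Add(Mul(-22, Pow(2, Rational(1, 2))), 10) = Add(10, Mul(-22, Pow(2, Rational(1, 2)))) ≈ -21.113)
Mul(Add(S, b), 15) = Mul(Add(-943, Add(10, Mul(-22, Pow(2, Rational(1, 2))))), 15) = Mul(Add(-933, Mul(-22, Pow(2, Rational(1, 2)))), 15) = Add(-13995, Mul(-330, Pow(2, Rational(1, 2))))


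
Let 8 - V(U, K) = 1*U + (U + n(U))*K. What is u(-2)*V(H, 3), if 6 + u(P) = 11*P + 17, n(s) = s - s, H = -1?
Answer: -132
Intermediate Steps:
n(s) = 0
u(P) = 11 + 11*P (u(P) = -6 + (11*P + 17) = -6 + (17 + 11*P) = 11 + 11*P)
V(U, K) = 8 - U - K*U (V(U, K) = 8 - (1*U + (U + 0)*K) = 8 - (U + U*K) = 8 - (U + K*U) = 8 + (-U - K*U) = 8 - U - K*U)
u(-2)*V(H, 3) = (11 + 11*(-2))*(8 - 1*(-1) - 1*3*(-1)) = (11 - 22)*(8 + 1 + 3) = -11*12 = -132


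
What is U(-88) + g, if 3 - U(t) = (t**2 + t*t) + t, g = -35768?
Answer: -51165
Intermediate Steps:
U(t) = 3 - t - 2*t**2 (U(t) = 3 - ((t**2 + t*t) + t) = 3 - ((t**2 + t**2) + t) = 3 - (2*t**2 + t) = 3 - (t + 2*t**2) = 3 + (-t - 2*t**2) = 3 - t - 2*t**2)
U(-88) + g = (3 - 1*(-88) - 2*(-88)**2) - 35768 = (3 + 88 - 2*7744) - 35768 = (3 + 88 - 15488) - 35768 = -15397 - 35768 = -51165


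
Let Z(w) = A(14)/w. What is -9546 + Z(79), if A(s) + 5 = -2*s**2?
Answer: -754531/79 ≈ -9551.0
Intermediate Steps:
A(s) = -5 - 2*s**2
Z(w) = -397/w (Z(w) = (-5 - 2*14**2)/w = (-5 - 2*196)/w = (-5 - 392)/w = -397/w)
-9546 + Z(79) = -9546 - 397/79 = -754531/79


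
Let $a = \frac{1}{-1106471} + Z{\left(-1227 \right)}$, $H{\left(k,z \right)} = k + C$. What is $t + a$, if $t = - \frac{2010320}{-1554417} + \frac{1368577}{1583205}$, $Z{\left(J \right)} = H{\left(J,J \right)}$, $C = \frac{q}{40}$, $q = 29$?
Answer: $- \frac{1777732774960989564307}{1452256917468493032} \approx -1224.1$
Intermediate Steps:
$C = \frac{29}{40} \approx 0.725$
$H{\left(k,z \right)} = \frac{29}{40} + k$ ($H{\left(k,z \right)} = k + \frac{29}{40} = \frac{29}{40} + k$)
$Z{\left(J \right)} = \frac{29}{40} + J$
$t = \frac{1770029343403}{820320255495}$ ($t = \left(-2010320\right) \left(- \frac{1}{1554417}\right) + 1368577 \cdot \frac{1}{1583205} = \frac{2010320}{1554417} + \frac{1368577}{1583205} = \frac{1770029343403}{820320255495} \approx 2.1577$)
$a = - \frac{54273509061}{44258840}$ ($a = \frac{1}{-1106471} + \left(\frac{29}{40} - 1227\right) = - \frac{1}{1106471} - \frac{49051}{40} = - \frac{54273509061}{44258840} \approx -1226.3$)
$t + a = \frac{1770029343403}{820320255495} - \frac{54273509061}{44258840} = - \frac{1777732774960989564307}{1452256917468493032}$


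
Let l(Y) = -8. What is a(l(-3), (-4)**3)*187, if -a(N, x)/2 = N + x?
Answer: 26928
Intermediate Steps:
a(N, x) = -2*N - 2*x (a(N, x) = -2*(N + x) = -2*N - 2*x)
a(l(-3), (-4)**3)*187 = (-2*(-8) - 2*(-4)**3)*187 = (16 - 2*(-64))*187 = (16 + 128)*187 = 144*187 = 26928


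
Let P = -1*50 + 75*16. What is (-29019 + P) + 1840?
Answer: -26029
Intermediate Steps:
P = 1150 (P = -50 + 1200 = 1150)
(-29019 + P) + 1840 = (-29019 + 1150) + 1840 = -27869 + 1840 = -26029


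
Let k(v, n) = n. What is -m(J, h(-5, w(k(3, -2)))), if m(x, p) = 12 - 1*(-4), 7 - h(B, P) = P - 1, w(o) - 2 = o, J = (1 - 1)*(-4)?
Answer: -16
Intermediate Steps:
J = 0 (J = 0*(-4) = 0)
w(o) = 2 + o
h(B, P) = 8 - P (h(B, P) = 7 - (P - 1) = 7 - (-1 + P) = 7 + (1 - P) = 8 - P)
m(x, p) = 16 (m(x, p) = 12 + 4 = 16)
-m(J, h(-5, w(k(3, -2)))) = -1*16 = -16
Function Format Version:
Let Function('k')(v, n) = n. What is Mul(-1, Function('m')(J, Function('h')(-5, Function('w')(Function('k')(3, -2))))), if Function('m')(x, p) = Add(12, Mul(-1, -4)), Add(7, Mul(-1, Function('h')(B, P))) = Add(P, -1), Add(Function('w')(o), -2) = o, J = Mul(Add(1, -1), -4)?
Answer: -16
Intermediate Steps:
J = 0 (J = Mul(0, -4) = 0)
Function('w')(o) = Add(2, o)
Function('h')(B, P) = Add(8, Mul(-1, P)) (Function('h')(B, P) = Add(7, Mul(-1, Add(P, -1))) = Add(7, Mul(-1, Add(-1, P))) = Add(7, Add(1, Mul(-1, P))) = Add(8, Mul(-1, P)))
Function('m')(x, p) = 16 (Function('m')(x, p) = Add(12, 4) = 16)
Mul(-1, Function('m')(J, Function('h')(-5, Function('w')(Function('k')(3, -2))))) = Mul(-1, 16) = -16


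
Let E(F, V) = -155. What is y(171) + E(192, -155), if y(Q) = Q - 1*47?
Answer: -31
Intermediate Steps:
y(Q) = -47 + Q (y(Q) = Q - 47 = -47 + Q)
y(171) + E(192, -155) = (-47 + 171) - 155 = 124 - 155 = -31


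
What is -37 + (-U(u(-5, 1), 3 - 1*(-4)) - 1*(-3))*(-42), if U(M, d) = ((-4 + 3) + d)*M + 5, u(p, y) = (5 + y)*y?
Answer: 1559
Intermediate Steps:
u(p, y) = y*(5 + y)
U(M, d) = 5 + M*(-1 + d) (U(M, d) = (-1 + d)*M + 5 = M*(-1 + d) + 5 = 5 + M*(-1 + d))
-37 + (-U(u(-5, 1), 3 - 1*(-4)) - 1*(-3))*(-42) = -37 + (-(5 - (5 + 1) + (1*(5 + 1))*(3 - 1*(-4))) - 1*(-3))*(-42) = -37 + (-(5 - 6 + (1*6)*(3 + 4)) + 3)*(-42) = -37 + (-(5 - 1*6 + 6*7) + 3)*(-42) = -37 + (-(5 - 6 + 42) + 3)*(-42) = -37 + (-1*41 + 3)*(-42) = -37 + (-41 + 3)*(-42) = -37 - 38*(-42) = -37 + 1596 = 1559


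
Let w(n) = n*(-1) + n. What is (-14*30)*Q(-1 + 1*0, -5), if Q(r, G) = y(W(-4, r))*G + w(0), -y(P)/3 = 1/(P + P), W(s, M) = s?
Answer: 1575/2 ≈ 787.50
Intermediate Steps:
w(n) = 0 (w(n) = -n + n = 0)
y(P) = -3/(2*P) (y(P) = -3/(P + P) = -3*1/(2*P) = -3/(2*P))
Q(r, G) = 3*G/8 (Q(r, G) = (-3/2/(-4))*G + 0 = (-3/2*(-¼))*G + 0 = 3*G/8 + 0 = 3*G/8)
(-14*30)*Q(-1 + 1*0, -5) = (-14*30)*((3/8)*(-5)) = -420*(-15/8) = 1575/2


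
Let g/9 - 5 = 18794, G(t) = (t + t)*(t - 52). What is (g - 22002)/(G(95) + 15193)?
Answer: 147189/23363 ≈ 6.3001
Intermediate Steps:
G(t) = 2*t*(-52 + t) (G(t) = (2*t)*(-52 + t) = 2*t*(-52 + t))
g = 169191 (g = 45 + 9*18794 = 45 + 169146 = 169191)
(g - 22002)/(G(95) + 15193) = (169191 - 22002)/(2*95*(-52 + 95) + 15193) = 147189/(2*95*43 + 15193) = 147189/(8170 + 15193) = 147189/23363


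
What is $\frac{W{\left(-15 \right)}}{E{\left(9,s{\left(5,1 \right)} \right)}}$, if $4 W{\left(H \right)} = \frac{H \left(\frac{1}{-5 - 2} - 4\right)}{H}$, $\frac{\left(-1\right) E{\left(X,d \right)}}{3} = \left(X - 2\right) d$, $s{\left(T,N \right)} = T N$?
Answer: $\frac{29}{2940} \approx 0.0098639$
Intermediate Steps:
$s{\left(T,N \right)} = N T$
$E{\left(X,d \right)} = - 3 d \left(-2 + X\right)$ ($E{\left(X,d \right)} = - 3 \left(X - 2\right) d = - 3 \left(-2 + X\right) d = - 3 d \left(-2 + X\right)$)
$W{\left(H \right)} = - \frac{29}{28}$ ($W{\left(H \right)} = \frac{H \left(\frac{1}{-5 - 2} - 4\right) \frac{1}{H}}{4} = \frac{H \left(\frac{1}{-7} - 4\right) \frac{1}{H}}{4} = \frac{H \left(- \frac{1}{7} - 4\right) \frac{1}{H}}{4} = \frac{H \left(- \frac{29}{7}\right) \frac{1}{H}}{4} = \frac{- \frac{29 H}{7} \frac{1}{H}}{4} = \frac{1}{4} \left(- \frac{29}{7}\right) = - \frac{29}{28}$)
$\frac{W{\left(-15 \right)}}{E{\left(9,s{\left(5,1 \right)} \right)}} = - \frac{29}{28 \cdot 3 \cdot 1 \cdot 5 \left(2 - 9\right)} = - \frac{29}{28 \cdot 3 \cdot 5 \left(2 - 9\right)} = - \frac{29}{28 \cdot 3 \cdot 5 \left(-7\right)} = - \frac{29}{28 \left(-105\right)} = \left(- \frac{29}{28}\right) \left(- \frac{1}{105}\right) = \frac{29}{2940}$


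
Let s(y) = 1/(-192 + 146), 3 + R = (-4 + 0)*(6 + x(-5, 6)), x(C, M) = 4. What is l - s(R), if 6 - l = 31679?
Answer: -1456957/46 ≈ -31673.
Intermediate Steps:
l = -31673 (l = 6 - 1*31679 = 6 - 31679 = -31673)
R = -43 (R = -3 + (-4 + 0)*(6 + 4) = -3 - 4*10 = -3 - 40 = -43)
s(y) = -1/46 (s(y) = 1/(-46) = -1/46)
l - s(R) = -31673 - 1*(-1/46) = -31673 + 1/46 = -1456957/46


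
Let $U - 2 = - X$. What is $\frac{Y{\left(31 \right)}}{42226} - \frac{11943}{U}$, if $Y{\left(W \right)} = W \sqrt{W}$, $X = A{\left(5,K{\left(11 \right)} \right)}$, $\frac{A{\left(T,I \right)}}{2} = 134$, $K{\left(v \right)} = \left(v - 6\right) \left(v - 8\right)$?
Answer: $\frac{11943}{266} + \frac{31 \sqrt{31}}{42226} \approx 44.903$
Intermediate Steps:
$K{\left(v \right)} = \left(-8 + v\right) \left(-6 + v\right)$ ($K{\left(v \right)} = \left(-6 + v\right) \left(-8 + v\right) = \left(-8 + v\right) \left(-6 + v\right)$)
$A{\left(T,I \right)} = 268$ ($A{\left(T,I \right)} = 2 \cdot 134 = 268$)
$X = 268$
$U = -266$ ($U = 2 - 268 = -266$)
$Y{\left(W \right)} = W^{\frac{3}{2}}$
$\frac{Y{\left(31 \right)}}{42226} - \frac{11943}{U} = \frac{31^{\frac{3}{2}}}{42226} - \frac{11943}{-266} = 31 \sqrt{31} \cdot \frac{1}{42226} - - \frac{11943}{266} = \frac{31 \sqrt{31}}{42226} + \frac{11943}{266} = \frac{11943}{266} + \frac{31 \sqrt{31}}{42226}$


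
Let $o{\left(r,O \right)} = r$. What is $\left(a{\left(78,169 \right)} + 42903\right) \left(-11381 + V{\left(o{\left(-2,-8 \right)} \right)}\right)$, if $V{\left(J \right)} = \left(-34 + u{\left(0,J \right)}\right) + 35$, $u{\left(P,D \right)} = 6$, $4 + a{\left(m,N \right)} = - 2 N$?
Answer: $-484088814$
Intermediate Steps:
$a{\left(m,N \right)} = -4 - 2 N$
$V{\left(J \right)} = 7$ ($V{\left(J \right)} = \left(-34 + 6\right) + 35 = -28 + 35 = 7$)
$\left(a{\left(78,169 \right)} + 42903\right) \left(-11381 + V{\left(o{\left(-2,-8 \right)} \right)}\right) = \left(\left(-4 - 338\right) + 42903\right) \left(-11381 + 7\right) = \left(\left(-4 - 338\right) + 42903\right) \left(-11374\right) = \left(-342 + 42903\right) \left(-11374\right) = 42561 \left(-11374\right) = -484088814$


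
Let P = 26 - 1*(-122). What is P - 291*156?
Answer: -45248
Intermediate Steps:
P = 148 (P = 26 + 122 = 148)
P - 291*156 = 148 - 291*156 = 148 - 45396 = -45248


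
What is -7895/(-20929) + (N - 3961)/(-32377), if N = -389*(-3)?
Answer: 314092041/677618233 ≈ 0.46352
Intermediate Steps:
N = 1167
-7895/(-20929) + (N - 3961)/(-32377) = -7895/(-20929) + (1167 - 3961)/(-32377) = -7895*(-1/20929) - 2794*(-1/32377) = 7895/20929 + 2794/32377 = 314092041/677618233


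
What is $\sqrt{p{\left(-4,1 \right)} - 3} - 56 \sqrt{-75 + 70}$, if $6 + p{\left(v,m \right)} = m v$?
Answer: $i \left(\sqrt{13} - 56 \sqrt{5}\right) \approx - 121.61 i$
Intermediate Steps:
$p{\left(v,m \right)} = -6 + m v$
$\sqrt{p{\left(-4,1 \right)} - 3} - 56 \sqrt{-75 + 70} = \sqrt{\left(-6 + 1 \left(-4\right)\right) - 3} - 56 \sqrt{-75 + 70} = \sqrt{\left(-6 - 4\right) - 3} - 56 \sqrt{-5} = \sqrt{-10 - 3} - 56 i \sqrt{5} = \sqrt{-13} - 56 i \sqrt{5} = i \sqrt{13} - 56 i \sqrt{5}$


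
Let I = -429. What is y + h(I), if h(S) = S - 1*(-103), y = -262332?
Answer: -262658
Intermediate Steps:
h(S) = 103 + S (h(S) = S + 103 = 103 + S)
y + h(I) = -262332 + (103 - 429) = -262332 - 326 = -262658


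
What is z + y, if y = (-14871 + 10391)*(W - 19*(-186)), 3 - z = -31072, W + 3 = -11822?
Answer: 37174755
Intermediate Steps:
W = -11825 (W = -3 - 11822 = -11825)
z = 31075 (z = 3 - 1*(-31072) = 3 + 31072 = 31075)
y = 37143680 (y = (-14871 + 10391)*(-11825 - 19*(-186)) = -4480*(-11825 + 3534) = -4480*(-8291) = 37143680)
z + y = 31075 + 37143680 = 37174755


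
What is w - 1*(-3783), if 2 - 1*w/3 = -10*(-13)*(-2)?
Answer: 4569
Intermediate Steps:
w = 786 (w = 6 - 3*(-10*(-13))*(-2) = 6 - 390*(-2) = 6 - 3*(-260) = 6 + 780 = 786)
w - 1*(-3783) = 786 - 1*(-3783) = 786 + 3783 = 4569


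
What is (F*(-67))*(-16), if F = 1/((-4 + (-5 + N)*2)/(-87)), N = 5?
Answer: 23316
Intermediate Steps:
F = 87/4 (F = 1/((-4 + (-5 + 5)*2)/(-87)) = 1/((-4 + 0*2)*(-1/87)) = 1/((-4 + 0)*(-1/87)) = 1/(-4*(-1/87)) = 1/(4/87) = 87/4 ≈ 21.750)
(F*(-67))*(-16) = ((87/4)*(-67))*(-16) = -5829/4*(-16) = 23316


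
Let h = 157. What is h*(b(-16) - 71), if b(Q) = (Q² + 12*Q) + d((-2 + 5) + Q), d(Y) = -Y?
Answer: 942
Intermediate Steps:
b(Q) = -3 + Q² + 11*Q (b(Q) = (Q² + 12*Q) - ((-2 + 5) + Q) = (Q² + 12*Q) - (3 + Q) = (Q² + 12*Q) + (-3 - Q) = -3 + Q² + 11*Q)
h*(b(-16) - 71) = 157*((-3 + (-16)² + 11*(-16)) - 71) = 157*((-3 + 256 - 176) - 71) = 157*(77 - 71) = 157*6 = 942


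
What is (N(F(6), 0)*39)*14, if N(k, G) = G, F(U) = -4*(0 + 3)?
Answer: 0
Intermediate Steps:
F(U) = -12 (F(U) = -4*3 = -12)
(N(F(6), 0)*39)*14 = (0*39)*14 = 0*14 = 0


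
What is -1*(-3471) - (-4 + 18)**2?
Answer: 3275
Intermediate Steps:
-1*(-3471) - (-4 + 18)**2 = 3471 - 1*14**2 = 3471 - 1*196 = 3471 - 196 = 3275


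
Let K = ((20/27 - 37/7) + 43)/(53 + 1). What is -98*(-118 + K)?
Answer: 8379280/729 ≈ 11494.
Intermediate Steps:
K = 3634/5103 (K = ((20*(1/27) - 37*⅐) + 43)/54 = ((20/27 - 37/7) + 43)*(1/54) = (-859/189 + 43)*(1/54) = (7268/189)*(1/54) = 3634/5103 ≈ 0.71213)
-98*(-118 + K) = -98*(-118 + 3634/5103) = -98*(-598520/5103) = 8379280/729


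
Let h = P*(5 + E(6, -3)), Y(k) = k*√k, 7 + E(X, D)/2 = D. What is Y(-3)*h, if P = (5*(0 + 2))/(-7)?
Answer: -450*I*√3/7 ≈ -111.35*I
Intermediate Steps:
E(X, D) = -14 + 2*D
Y(k) = k^(3/2)
P = -10/7 (P = (5*2)*(-⅐) = 10*(-⅐) = -10/7 ≈ -1.4286)
h = 150/7 (h = -10*(5 + (-14 + 2*(-3)))/7 = -10*(5 + (-14 - 6))/7 = -10*(5 - 20)/7 = -10/7*(-15) = 150/7 ≈ 21.429)
Y(-3)*h = (-3)^(3/2)*(150/7) = -3*I*√3*(150/7) = -450*I*√3/7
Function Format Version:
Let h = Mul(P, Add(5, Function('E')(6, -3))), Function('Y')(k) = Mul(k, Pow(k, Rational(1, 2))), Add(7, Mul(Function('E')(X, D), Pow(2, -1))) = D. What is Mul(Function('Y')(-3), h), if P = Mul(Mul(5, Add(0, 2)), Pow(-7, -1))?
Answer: Mul(Rational(-450, 7), I, Pow(3, Rational(1, 2))) ≈ Mul(-111.35, I)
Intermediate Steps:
Function('E')(X, D) = Add(-14, Mul(2, D))
Function('Y')(k) = Pow(k, Rational(3, 2))
P = Rational(-10, 7) (P = Mul(Mul(5, 2), Rational(-1, 7)) = Mul(10, Rational(-1, 7)) = Rational(-10, 7) ≈ -1.4286)
h = Rational(150, 7) (h = Mul(Rational(-10, 7), Add(5, Add(-14, Mul(2, -3)))) = Mul(Rational(-10, 7), Add(5, Add(-14, -6))) = Mul(Rational(-10, 7), Add(5, -20)) = Mul(Rational(-10, 7), -15) = Rational(150, 7) ≈ 21.429)
Mul(Function('Y')(-3), h) = Mul(Pow(-3, Rational(3, 2)), Rational(150, 7)) = Mul(Mul(-3, I, Pow(3, Rational(1, 2))), Rational(150, 7)) = Mul(Rational(-450, 7), I, Pow(3, Rational(1, 2)))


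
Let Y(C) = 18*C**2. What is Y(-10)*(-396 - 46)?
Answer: -795600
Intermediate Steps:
Y(-10)*(-396 - 46) = (18*(-10)**2)*(-396 - 46) = (18*100)*(-442) = 1800*(-442) = -795600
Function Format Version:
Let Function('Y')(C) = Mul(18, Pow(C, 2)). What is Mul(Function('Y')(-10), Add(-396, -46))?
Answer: -795600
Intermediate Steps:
Mul(Function('Y')(-10), Add(-396, -46)) = Mul(Mul(18, Pow(-10, 2)), Add(-396, -46)) = Mul(Mul(18, 100), -442) = Mul(1800, -442) = -795600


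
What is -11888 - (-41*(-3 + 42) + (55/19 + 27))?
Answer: -196059/19 ≈ -10319.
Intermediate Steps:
-11888 - (-41*(-3 + 42) + (55/19 + 27)) = -11888 - (-41*39 + (55*(1/19) + 27)) = -11888 - (-1599 + (55/19 + 27)) = -11888 - (-1599 + 568/19) = -11888 - 1*(-29813/19) = -11888 + 29813/19 = -196059/19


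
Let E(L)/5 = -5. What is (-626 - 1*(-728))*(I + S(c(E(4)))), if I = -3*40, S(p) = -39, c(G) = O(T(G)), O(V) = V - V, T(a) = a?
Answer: -16218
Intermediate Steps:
E(L) = -25 (E(L) = 5*(-5) = -25)
O(V) = 0
c(G) = 0
I = -120
(-626 - 1*(-728))*(I + S(c(E(4)))) = (-626 - 1*(-728))*(-120 - 39) = (-626 + 728)*(-159) = 102*(-159) = -16218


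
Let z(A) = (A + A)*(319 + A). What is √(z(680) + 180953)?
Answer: √1539593 ≈ 1240.8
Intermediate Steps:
z(A) = 2*A*(319 + A) (z(A) = (2*A)*(319 + A) = 2*A*(319 + A))
√(z(680) + 180953) = √(2*680*(319 + 680) + 180953) = √(2*680*999 + 180953) = √(1358640 + 180953) = √1539593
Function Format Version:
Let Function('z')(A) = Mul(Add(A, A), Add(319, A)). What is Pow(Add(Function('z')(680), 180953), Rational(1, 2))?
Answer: Pow(1539593, Rational(1, 2)) ≈ 1240.8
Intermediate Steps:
Function('z')(A) = Mul(2, A, Add(319, A)) (Function('z')(A) = Mul(Mul(2, A), Add(319, A)) = Mul(2, A, Add(319, A)))
Pow(Add(Function('z')(680), 180953), Rational(1, 2)) = Pow(Add(Mul(2, 680, Add(319, 680)), 180953), Rational(1, 2)) = Pow(Add(Mul(2, 680, 999), 180953), Rational(1, 2)) = Pow(Add(1358640, 180953), Rational(1, 2)) = Pow(1539593, Rational(1, 2))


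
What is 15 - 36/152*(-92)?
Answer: 699/19 ≈ 36.789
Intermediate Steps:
15 - 36/152*(-92) = 15 - 36*1/152*(-92) = 15 - 9/38*(-92) = 15 + 414/19 = 699/19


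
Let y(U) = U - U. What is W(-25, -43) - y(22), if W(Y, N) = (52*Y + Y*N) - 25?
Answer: -250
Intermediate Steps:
y(U) = 0
W(Y, N) = -25 + 52*Y + N*Y (W(Y, N) = (52*Y + N*Y) - 25 = -25 + 52*Y + N*Y)
W(-25, -43) - y(22) = (-25 + 52*(-25) - 43*(-25)) - 1*0 = (-25 - 1300 + 1075) + 0 = -250 + 0 = -250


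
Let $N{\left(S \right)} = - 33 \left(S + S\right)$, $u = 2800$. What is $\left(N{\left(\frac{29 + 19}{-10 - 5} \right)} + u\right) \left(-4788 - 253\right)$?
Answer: $- \frac{75897296}{5} \approx -1.5179 \cdot 10^{7}$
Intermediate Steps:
$N{\left(S \right)} = - 66 S$ ($N{\left(S \right)} = - 33 \cdot 2 S = - 66 S$)
$\left(N{\left(\frac{29 + 19}{-10 - 5} \right)} + u\right) \left(-4788 - 253\right) = \left(- 66 \frac{29 + 19}{-10 - 5} + 2800\right) \left(-4788 - 253\right) = \left(- 66 \frac{48}{-15} + 2800\right) \left(-5041\right) = \left(- 66 \cdot 48 \left(- \frac{1}{15}\right) + 2800\right) \left(-5041\right) = \left(\left(-66\right) \left(- \frac{16}{5}\right) + 2800\right) \left(-5041\right) = \left(\frac{1056}{5} + 2800\right) \left(-5041\right) = \frac{15056}{5} \left(-5041\right) = - \frac{75897296}{5}$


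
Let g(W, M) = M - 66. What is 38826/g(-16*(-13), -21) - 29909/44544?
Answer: -19908821/44544 ≈ -446.95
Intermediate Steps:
g(W, M) = -66 + M
38826/g(-16*(-13), -21) - 29909/44544 = 38826/(-66 - 21) - 29909/44544 = 38826/(-87) - 29909*1/44544 = 38826*(-1/87) - 29909/44544 = -12942/29 - 29909/44544 = -19908821/44544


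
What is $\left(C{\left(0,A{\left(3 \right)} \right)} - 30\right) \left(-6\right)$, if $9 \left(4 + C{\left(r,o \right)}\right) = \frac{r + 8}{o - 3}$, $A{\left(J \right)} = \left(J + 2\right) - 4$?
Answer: $\frac{620}{3} \approx 206.67$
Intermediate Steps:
$A{\left(J \right)} = -2 + J$ ($A{\left(J \right)} = \left(2 + J\right) - 4 = -2 + J$)
$C{\left(r,o \right)} = -4 + \frac{8 + r}{9 \left(-3 + o\right)}$ ($C{\left(r,o \right)} = -4 + \frac{\left(r + 8\right) \frac{1}{o - 3}}{9} = -4 + \frac{\left(8 + r\right) \frac{1}{-3 + o}}{9} = -4 + \frac{\frac{1}{-3 + o} \left(8 + r\right)}{9} = -4 + \frac{8 + r}{9 \left(-3 + o\right)}$)
$\left(C{\left(0,A{\left(3 \right)} \right)} - 30\right) \left(-6\right) = \left(\frac{116 + 0 - 36 \left(-2 + 3\right)}{9 \left(-3 + \left(-2 + 3\right)\right)} - 30\right) \left(-6\right) = \left(\frac{116 + 0 - 36}{9 \left(-3 + 1\right)} - 30\right) \left(-6\right) = \left(\frac{116 + 0 - 36}{9 \left(-2\right)} - 30\right) \left(-6\right) = \left(\frac{1}{9} \left(- \frac{1}{2}\right) 80 - 30\right) \left(-6\right) = \left(- \frac{40}{9} - 30\right) \left(-6\right) = \left(- \frac{310}{9}\right) \left(-6\right) = \frac{620}{3}$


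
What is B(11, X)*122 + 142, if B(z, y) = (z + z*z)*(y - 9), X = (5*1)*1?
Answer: -64274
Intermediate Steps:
X = 5 (X = 5*1 = 5)
B(z, y) = (-9 + y)*(z + z²) (B(z, y) = (z + z²)*(-9 + y) = (-9 + y)*(z + z²))
B(11, X)*122 + 142 = (11*(-9 + 5 - 9*11 + 5*11))*122 + 142 = (11*(-9 + 5 - 99 + 55))*122 + 142 = (11*(-48))*122 + 142 = -528*122 + 142 = -64416 + 142 = -64274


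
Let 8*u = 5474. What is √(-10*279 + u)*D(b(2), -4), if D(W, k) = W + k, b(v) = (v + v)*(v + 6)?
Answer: 14*I*√8423 ≈ 1284.9*I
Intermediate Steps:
b(v) = 2*v*(6 + v) (b(v) = (2*v)*(6 + v) = 2*v*(6 + v))
u = 2737/4 (u = (⅛)*5474 = 2737/4 ≈ 684.25)
√(-10*279 + u)*D(b(2), -4) = √(-10*279 + 2737/4)*(2*2*(6 + 2) - 4) = √(-2790 + 2737/4)*(2*2*8 - 4) = √(-8423/4)*(32 - 4) = (I*√8423/2)*28 = 14*I*√8423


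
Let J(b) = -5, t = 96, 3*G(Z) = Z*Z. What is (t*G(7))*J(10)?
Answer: -7840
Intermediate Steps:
G(Z) = Z**2/3 (G(Z) = (Z*Z)/3 = Z**2/3)
(t*G(7))*J(10) = (96*((1/3)*7**2))*(-5) = (96*((1/3)*49))*(-5) = (96*(49/3))*(-5) = 1568*(-5) = -7840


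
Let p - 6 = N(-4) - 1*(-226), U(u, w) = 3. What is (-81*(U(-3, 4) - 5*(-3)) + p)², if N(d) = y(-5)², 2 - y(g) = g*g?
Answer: 485809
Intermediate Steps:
y(g) = 2 - g² (y(g) = 2 - g*g = 2 - g²)
N(d) = 529 (N(d) = (2 - 1*(-5)²)² = (2 - 1*25)² = (2 - 25)² = (-23)² = 529)
p = 761 (p = 6 + (529 - 1*(-226)) = 6 + (529 + 226) = 6 + 755 = 761)
(-81*(U(-3, 4) - 5*(-3)) + p)² = (-81*(3 - 5*(-3)) + 761)² = (-81*(3 + 15) + 761)² = (-81*18 + 761)² = (-1458 + 761)² = (-697)² = 485809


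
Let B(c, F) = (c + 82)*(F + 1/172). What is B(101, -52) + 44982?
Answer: 6100335/172 ≈ 35467.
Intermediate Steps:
B(c, F) = (82 + c)*(1/172 + F) (B(c, F) = (82 + c)*(F + 1/172) = (82 + c)*(1/172 + F))
B(101, -52) + 44982 = (41/86 + 82*(-52) + (1/172)*101 - 52*101) + 44982 = (41/86 - 4264 + 101/172 - 5252) + 44982 = -1636569/172 + 44982 = 6100335/172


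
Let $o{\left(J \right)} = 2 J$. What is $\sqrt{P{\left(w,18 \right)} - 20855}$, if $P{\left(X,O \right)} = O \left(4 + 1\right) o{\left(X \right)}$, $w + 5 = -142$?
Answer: $i \sqrt{47315} \approx 217.52 i$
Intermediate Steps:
$w = -147$ ($w = -5 - 142 = -147$)
$P{\left(X,O \right)} = 10 O X$ ($P{\left(X,O \right)} = O \left(4 + 1\right) 2 X = O 5 \cdot 2 X = 5 O 2 X = 10 O X$)
$\sqrt{P{\left(w,18 \right)} - 20855} = \sqrt{10 \cdot 18 \left(-147\right) - 20855} = \sqrt{-26460 - 20855} = \sqrt{-47315} = i \sqrt{47315}$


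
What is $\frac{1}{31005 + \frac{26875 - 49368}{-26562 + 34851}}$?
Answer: $\frac{8289}{256977952} \approx 3.2256 \cdot 10^{-5}$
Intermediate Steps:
$\frac{1}{31005 + \frac{26875 - 49368}{-26562 + 34851}} = \frac{1}{31005 - \frac{22493}{8289}} = \frac{1}{\frac{256977952}{8289}} = \frac{8289}{256977952}$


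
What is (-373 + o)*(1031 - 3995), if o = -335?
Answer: 2098512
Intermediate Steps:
(-373 + o)*(1031 - 3995) = (-373 - 335)*(1031 - 3995) = -708*(-2964) = 2098512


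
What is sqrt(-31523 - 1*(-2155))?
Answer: 2*I*sqrt(7342) ≈ 171.37*I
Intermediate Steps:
sqrt(-31523 - 1*(-2155)) = sqrt(-31523 + 2155) = sqrt(-29368) = 2*I*sqrt(7342)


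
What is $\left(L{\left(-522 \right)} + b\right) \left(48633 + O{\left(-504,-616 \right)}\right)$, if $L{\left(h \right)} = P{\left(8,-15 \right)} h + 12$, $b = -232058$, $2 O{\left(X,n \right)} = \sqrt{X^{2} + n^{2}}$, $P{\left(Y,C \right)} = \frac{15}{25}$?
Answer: $- \frac{56501624868}{5} - \frac{32530288 \sqrt{202}}{5} \approx -1.1393 \cdot 10^{10}$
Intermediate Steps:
$P{\left(Y,C \right)} = \frac{3}{5}$ ($P{\left(Y,C \right)} = 15 \cdot \frac{1}{25} = \frac{3}{5}$)
$O{\left(X,n \right)} = \frac{\sqrt{X^{2} + n^{2}}}{2}$
$L{\left(h \right)} = 12 + \frac{3 h}{5}$ ($L{\left(h \right)} = \frac{3 h}{5} + 12 = 12 + \frac{3 h}{5}$)
$\left(L{\left(-522 \right)} + b\right) \left(48633 + O{\left(-504,-616 \right)}\right) = \left(\left(12 + \frac{3}{5} \left(-522\right)\right) - 232058\right) \left(48633 + \frac{\sqrt{\left(-504\right)^{2} + \left(-616\right)^{2}}}{2}\right) = \left(\left(12 - \frac{1566}{5}\right) - 232058\right) \left(48633 + \frac{\sqrt{254016 + 379456}}{2}\right) = \left(- \frac{1506}{5} - 232058\right) \left(48633 + \frac{\sqrt{633472}}{2}\right) = - \frac{1161796 \left(48633 + \frac{56 \sqrt{202}}{2}\right)}{5} = - \frac{1161796 \left(48633 + 28 \sqrt{202}\right)}{5} = - \frac{56501624868}{5} - \frac{32530288 \sqrt{202}}{5}$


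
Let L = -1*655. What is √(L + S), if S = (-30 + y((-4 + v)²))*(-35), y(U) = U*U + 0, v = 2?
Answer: I*√165 ≈ 12.845*I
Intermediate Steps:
y(U) = U² (y(U) = U² + 0 = U²)
L = -655
S = 490 (S = (-30 + ((-4 + 2)²)²)*(-35) = (-30 + ((-2)²)²)*(-35) = (-30 + 4²)*(-35) = (-30 + 16)*(-35) = -14*(-35) = 490)
√(L + S) = √(-655 + 490) = √(-165) = I*√165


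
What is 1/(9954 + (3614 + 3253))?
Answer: 1/16821 ≈ 5.9450e-5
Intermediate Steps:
1/(9954 + (3614 + 3253)) = 1/(9954 + 6867) = 1/16821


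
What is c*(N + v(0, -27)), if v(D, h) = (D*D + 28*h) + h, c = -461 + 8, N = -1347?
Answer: 964890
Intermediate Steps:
c = -453
v(D, h) = D**2 + 29*h (v(D, h) = (D**2 + 28*h) + h = D**2 + 29*h)
c*(N + v(0, -27)) = -453*(-1347 + (0**2 + 29*(-27))) = -453*(-1347 + (0 - 783)) = -453*(-1347 - 783) = -453*(-2130) = 964890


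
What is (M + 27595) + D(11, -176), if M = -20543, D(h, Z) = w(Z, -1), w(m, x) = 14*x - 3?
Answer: 7035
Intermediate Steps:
w(m, x) = -3 + 14*x
D(h, Z) = -17 (D(h, Z) = -3 + 14*(-1) = -3 - 14 = -17)
(M + 27595) + D(11, -176) = (-20543 + 27595) - 17 = 7052 - 17 = 7035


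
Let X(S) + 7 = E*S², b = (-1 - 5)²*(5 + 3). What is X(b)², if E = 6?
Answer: 247662489649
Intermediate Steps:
b = 288 (b = (-6)²*8 = 36*8 = 288)
X(S) = -7 + 6*S²
X(b)² = (-7 + 6*288²)² = (-7 + 6*82944)² = (-7 + 497664)² = 497657² = 247662489649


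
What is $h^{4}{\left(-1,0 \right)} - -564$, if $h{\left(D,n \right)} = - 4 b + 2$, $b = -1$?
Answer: $1860$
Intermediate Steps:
$h{\left(D,n \right)} = 6$ ($h{\left(D,n \right)} = \left(-4\right) \left(-1\right) + 2 = 4 + 2 = 6$)
$h^{4}{\left(-1,0 \right)} - -564 = 6^{4} - -564 = 1296 + 564 = 1860$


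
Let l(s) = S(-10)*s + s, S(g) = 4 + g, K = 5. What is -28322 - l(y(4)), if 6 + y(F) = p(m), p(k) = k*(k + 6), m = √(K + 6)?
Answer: -28297 + 30*√11 ≈ -28198.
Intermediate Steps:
m = √11 (m = √(5 + 6) = √11 ≈ 3.3166)
p(k) = k*(6 + k)
y(F) = -6 + √11*(6 + √11)
l(s) = -5*s (l(s) = (4 - 10)*s + s = -6*s + s = -5*s)
-28322 - l(y(4)) = -28322 - (-5)*(5 + 6*√11) = -28322 - (-25 - 30*√11) = -28322 + (25 + 30*√11) = -28297 + 30*√11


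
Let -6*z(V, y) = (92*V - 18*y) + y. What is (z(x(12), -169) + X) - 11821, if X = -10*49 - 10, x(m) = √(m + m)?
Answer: -76799/6 - 92*√6/3 ≈ -12875.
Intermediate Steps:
x(m) = √2*√m (x(m) = √(2*m) = √2*√m)
X = -500 (X = -490 - 10 = -500)
z(V, y) = -46*V/3 + 17*y/6 (z(V, y) = -((92*V - 18*y) + y)/6 = -((-18*y + 92*V) + y)/6 = -(-17*y + 92*V)/6 = -46*V/3 + 17*y/6)
(z(x(12), -169) + X) - 11821 = ((-46*√2*√12/3 + (17/6)*(-169)) - 500) - 11821 = ((-46*√2*2*√3/3 - 2873/6) - 500) - 11821 = ((-92*√6/3 - 2873/6) - 500) - 11821 = ((-2873/6 - 92*√6/3) - 500) - 11821 = (-5873/6 - 92*√6/3) - 11821 = -76799/6 - 92*√6/3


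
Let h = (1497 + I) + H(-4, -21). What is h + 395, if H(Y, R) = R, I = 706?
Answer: 2577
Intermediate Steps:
h = 2182 (h = (1497 + 706) - 21 = 2203 - 21 = 2182)
h + 395 = 2182 + 395 = 2577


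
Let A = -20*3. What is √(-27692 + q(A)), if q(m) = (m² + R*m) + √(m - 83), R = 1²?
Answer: √(-24152 + I*√143) ≈ 0.0385 + 155.41*I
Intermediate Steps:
R = 1
A = -60
q(m) = m + m² + √(-83 + m) (q(m) = (m² + 1*m) + √(m - 83) = (m² + m) + √(-83 + m) = (m + m²) + √(-83 + m) = m + m² + √(-83 + m))
√(-27692 + q(A)) = √(-27692 + (-60 + (-60)² + √(-83 - 60))) = √(-27692 + (-60 + 3600 + √(-143))) = √(-27692 + (-60 + 3600 + I*√143)) = √(-27692 + (3540 + I*√143)) = √(-24152 + I*√143)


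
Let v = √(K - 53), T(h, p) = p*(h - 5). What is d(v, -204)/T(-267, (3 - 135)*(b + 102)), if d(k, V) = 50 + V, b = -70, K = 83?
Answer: -7/52224 ≈ -0.00013404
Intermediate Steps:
T(h, p) = p*(-5 + h)
v = √30 (v = √(83 - 53) = √30 ≈ 5.4772)
d(v, -204)/T(-267, (3 - 135)*(b + 102)) = (50 - 204)/((((3 - 135)*(-70 + 102))*(-5 - 267))) = -154/(-132*32*(-272)) = -154/((-4224*(-272))) = -154/1148928 = -154*1/1148928 = -7/52224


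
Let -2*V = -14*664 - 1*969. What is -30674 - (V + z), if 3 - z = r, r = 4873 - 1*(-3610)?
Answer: -54653/2 ≈ -27327.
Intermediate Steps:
r = 8483 (r = 4873 + 3610 = 8483)
z = -8480 (z = 3 - 1*8483 = 3 - 8483 = -8480)
V = 10265/2 (V = -(-14*664 - 1*969)/2 = -(-9296 - 969)/2 = -½*(-10265) = 10265/2 ≈ 5132.5)
-30674 - (V + z) = -30674 - (10265/2 - 8480) = -30674 - 1*(-6695/2) = -30674 + 6695/2 = -54653/2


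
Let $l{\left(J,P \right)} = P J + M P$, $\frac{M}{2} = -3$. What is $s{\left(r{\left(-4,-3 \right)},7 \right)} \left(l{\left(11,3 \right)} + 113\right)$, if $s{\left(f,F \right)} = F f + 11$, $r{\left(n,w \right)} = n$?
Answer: $-2176$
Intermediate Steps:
$M = -6$ ($M = 2 \left(-3\right) = -6$)
$s{\left(f,F \right)} = 11 + F f$
$l{\left(J,P \right)} = - 6 P + J P$ ($l{\left(J,P \right)} = P J - 6 P = J P - 6 P = - 6 P + J P$)
$s{\left(r{\left(-4,-3 \right)},7 \right)} \left(l{\left(11,3 \right)} + 113\right) = \left(11 + 7 \left(-4\right)\right) \left(3 \left(-6 + 11\right) + 113\right) = \left(11 - 28\right) \left(3 \cdot 5 + 113\right) = - 17 \left(15 + 113\right) = \left(-17\right) 128 = -2176$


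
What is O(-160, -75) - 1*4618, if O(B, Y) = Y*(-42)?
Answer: -1468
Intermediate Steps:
O(B, Y) = -42*Y
O(-160, -75) - 1*4618 = -42*(-75) - 1*4618 = 3150 - 4618 = -1468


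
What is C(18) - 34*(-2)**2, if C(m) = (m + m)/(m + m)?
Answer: -135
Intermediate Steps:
C(m) = 1 (C(m) = (2*m)/((2*m)) = (2*m)*(1/(2*m)) = 1)
C(18) - 34*(-2)**2 = 1 - 34*(-2)**2 = 1 - 34*4 = 1 - 1*136 = 1 - 136 = -135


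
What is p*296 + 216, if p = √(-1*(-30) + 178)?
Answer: 216 + 1184*√13 ≈ 4485.0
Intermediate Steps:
p = 4*√13 (p = √(30 + 178) = √208 = 4*√13 ≈ 14.422)
p*296 + 216 = (4*√13)*296 + 216 = 1184*√13 + 216 = 216 + 1184*√13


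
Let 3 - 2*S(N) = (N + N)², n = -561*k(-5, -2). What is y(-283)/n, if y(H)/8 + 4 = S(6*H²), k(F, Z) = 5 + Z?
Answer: 3694606802516/1683 ≈ 2.1953e+9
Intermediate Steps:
n = -1683 (n = -561*(5 - 2) = -561*3 = -1683)
S(N) = 3/2 - 2*N² (S(N) = 3/2 - (N + N)²/2 = 3/2 - 4*N²/2 = 3/2 - 2*N²)
y(H) = -20 - 576*H⁴ (y(H) = -32 + 8*(3/2 - 2*36*H⁴) = -32 + 8*(3/2 - 72*H⁴) = -32 + (12 - 576*H⁴) = -20 - 576*H⁴)
y(-283)/n = (-20 - 576*(-283)⁴)/(-1683) = (-20 - 576*6414247921)*(-1/1683) = (-20 - 3694606802496)*(-1/1683) = -3694606802516*(-1/1683) = 3694606802516/1683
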